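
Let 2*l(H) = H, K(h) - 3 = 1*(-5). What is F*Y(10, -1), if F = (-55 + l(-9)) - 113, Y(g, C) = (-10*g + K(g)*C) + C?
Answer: 34155/2 ≈ 17078.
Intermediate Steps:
K(h) = -2 (K(h) = 3 + 1*(-5) = 3 - 5 = -2)
Y(g, C) = -C - 10*g (Y(g, C) = (-10*g - 2*C) + C = -C - 10*g)
l(H) = H/2
F = -345/2 (F = (-55 + (½)*(-9)) - 113 = (-55 - 9/2) - 113 = -119/2 - 113 = -345/2 ≈ -172.50)
F*Y(10, -1) = -345*(-1*(-1) - 10*10)/2 = -345*(1 - 100)/2 = -345/2*(-99) = 34155/2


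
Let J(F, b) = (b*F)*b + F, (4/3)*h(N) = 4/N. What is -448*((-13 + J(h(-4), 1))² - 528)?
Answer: 142352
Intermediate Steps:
h(N) = 3/N (h(N) = 3*(4/N)/4 = 3/N)
J(F, b) = F + F*b² (J(F, b) = (F*b)*b + F = F*b² + F = F + F*b²)
-448*((-13 + J(h(-4), 1))² - 528) = -448*((-13 + (3/(-4))*(1 + 1²))² - 528) = -448*((-13 + (3*(-¼))*(1 + 1))² - 528) = -448*((-13 - ¾*2)² - 528) = -448*((-13 - 3/2)² - 528) = -448*((-29/2)² - 528) = -448*(841/4 - 528) = -448*(-1271/4) = 142352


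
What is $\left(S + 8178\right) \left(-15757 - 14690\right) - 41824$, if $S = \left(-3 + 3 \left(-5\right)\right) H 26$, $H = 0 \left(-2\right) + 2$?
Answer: $-220538998$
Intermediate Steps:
$H = 2$ ($H = 0 + 2 = 2$)
$S = -936$ ($S = \left(-3 + 3 \left(-5\right)\right) 2 \cdot 26 = \left(-3 - 15\right) 2 \cdot 26 = \left(-18\right) 2 \cdot 26 = \left(-36\right) 26 = -936$)
$\left(S + 8178\right) \left(-15757 - 14690\right) - 41824 = \left(-936 + 8178\right) \left(-15757 - 14690\right) - 41824 = 7242 \left(-30447\right) - 41824 = -220497174 - 41824 = -220538998$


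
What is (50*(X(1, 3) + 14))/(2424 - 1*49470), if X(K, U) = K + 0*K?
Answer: -125/7841 ≈ -0.015942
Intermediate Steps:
X(K, U) = K (X(K, U) = K + 0 = K)
(50*(X(1, 3) + 14))/(2424 - 1*49470) = (50*(1 + 14))/(2424 - 1*49470) = (50*15)/(2424 - 49470) = 750/(-47046) = 750*(-1/47046) = -125/7841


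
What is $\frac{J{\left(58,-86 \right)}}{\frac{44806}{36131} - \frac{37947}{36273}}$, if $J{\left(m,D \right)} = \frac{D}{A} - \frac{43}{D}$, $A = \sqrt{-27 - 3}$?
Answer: $\frac{436859921}{169456654} + \frac{18784976603 i \sqrt{30}}{1270924905} \approx 2.578 + 80.956 i$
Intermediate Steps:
$A = i \sqrt{30}$ ($A = \sqrt{-30} = i \sqrt{30} \approx 5.4772 i$)
$J{\left(m,D \right)} = - \frac{43}{D} - \frac{i D \sqrt{30}}{30}$ ($J{\left(m,D \right)} = \frac{D}{i \sqrt{30}} - \frac{43}{D} = D \left(- \frac{i \sqrt{30}}{30}\right) - \frac{43}{D} = - \frac{i D \sqrt{30}}{30} - \frac{43}{D} = - \frac{43}{D} - \frac{i D \sqrt{30}}{30}$)
$\frac{J{\left(58,-86 \right)}}{\frac{44806}{36131} - \frac{37947}{36273}} = \frac{- \frac{43}{-86} - \frac{1}{30} i \left(-86\right) \sqrt{30}}{\frac{44806}{36131} - \frac{37947}{36273}} = \frac{\left(-43\right) \left(- \frac{1}{86}\right) + \frac{43 i \sqrt{30}}{15}}{44806 \cdot \frac{1}{36131} - \frac{12649}{12091}} = \frac{\frac{1}{2} + \frac{43 i \sqrt{30}}{15}}{\frac{44806}{36131} - \frac{12649}{12091}} = \frac{\frac{1}{2} + \frac{43 i \sqrt{30}}{15}}{\frac{84728327}{436859921}} = \left(\frac{1}{2} + \frac{43 i \sqrt{30}}{15}\right) \frac{436859921}{84728327} = \frac{436859921}{169456654} + \frac{18784976603 i \sqrt{30}}{1270924905}$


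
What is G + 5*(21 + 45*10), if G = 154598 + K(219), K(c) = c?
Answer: 157172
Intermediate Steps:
G = 154817 (G = 154598 + 219 = 154817)
G + 5*(21 + 45*10) = 154817 + 5*(21 + 45*10) = 154817 + 5*(21 + 450) = 154817 + 5*471 = 154817 + 2355 = 157172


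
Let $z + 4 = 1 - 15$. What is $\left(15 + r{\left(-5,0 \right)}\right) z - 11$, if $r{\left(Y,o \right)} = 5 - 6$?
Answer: $-263$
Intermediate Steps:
$r{\left(Y,o \right)} = -1$ ($r{\left(Y,o \right)} = 5 - 6 = -1$)
$z = -18$ ($z = -4 + \left(1 - 15\right) = -4 - 14 = -18$)
$\left(15 + r{\left(-5,0 \right)}\right) z - 11 = \left(15 - 1\right) \left(-18\right) - 11 = 14 \left(-18\right) - 11 = -252 - 11 = -263$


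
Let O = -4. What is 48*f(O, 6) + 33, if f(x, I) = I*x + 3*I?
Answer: -255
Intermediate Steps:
f(x, I) = 3*I + I*x
48*f(O, 6) + 33 = 48*(6*(3 - 4)) + 33 = 48*(6*(-1)) + 33 = 48*(-6) + 33 = -288 + 33 = -255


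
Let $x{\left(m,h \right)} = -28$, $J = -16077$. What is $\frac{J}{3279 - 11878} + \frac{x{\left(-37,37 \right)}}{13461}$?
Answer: $\frac{30881675}{16535877} \approx 1.8676$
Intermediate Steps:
$\frac{J}{3279 - 11878} + \frac{x{\left(-37,37 \right)}}{13461} = - \frac{16077}{3279 - 11878} - \frac{28}{13461} = - \frac{16077}{3279 - 11878} - \frac{4}{1923} = - \frac{16077}{-8599} - \frac{4}{1923} = \left(-16077\right) \left(- \frac{1}{8599}\right) - \frac{4}{1923} = \frac{16077}{8599} - \frac{4}{1923} = \frac{30881675}{16535877}$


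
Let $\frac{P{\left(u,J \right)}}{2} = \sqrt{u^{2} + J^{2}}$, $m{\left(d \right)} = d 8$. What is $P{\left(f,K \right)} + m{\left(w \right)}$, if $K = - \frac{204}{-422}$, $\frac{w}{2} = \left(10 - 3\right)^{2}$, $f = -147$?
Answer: $784 + \frac{6 \sqrt{106896077}}{211} \approx 1078.0$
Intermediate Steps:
$w = 98$ ($w = 2 \left(10 - 3\right)^{2} = 2 \cdot 7^{2} = 2 \cdot 49 = 98$)
$K = \frac{102}{211}$ ($K = \left(-204\right) \left(- \frac{1}{422}\right) = \frac{102}{211} \approx 0.48341$)
$m{\left(d \right)} = 8 d$
$P{\left(u,J \right)} = 2 \sqrt{J^{2} + u^{2}}$ ($P{\left(u,J \right)} = 2 \sqrt{u^{2} + J^{2}} = 2 \sqrt{J^{2} + u^{2}}$)
$P{\left(f,K \right)} + m{\left(w \right)} = 2 \sqrt{\left(\frac{102}{211}\right)^{2} + \left(-147\right)^{2}} + 8 \cdot 98 = 2 \sqrt{\frac{10404}{44521} + 21609} + 784 = 2 \sqrt{\frac{962064693}{44521}} + 784 = 2 \frac{3 \sqrt{106896077}}{211} + 784 = \frac{6 \sqrt{106896077}}{211} + 784 = 784 + \frac{6 \sqrt{106896077}}{211}$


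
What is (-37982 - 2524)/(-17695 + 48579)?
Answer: -20253/15442 ≈ -1.3116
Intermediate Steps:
(-37982 - 2524)/(-17695 + 48579) = -40506/30884 = -40506*1/30884 = -20253/15442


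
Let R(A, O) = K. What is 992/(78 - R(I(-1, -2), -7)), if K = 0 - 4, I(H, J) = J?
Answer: 496/41 ≈ 12.098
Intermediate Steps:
K = -4
R(A, O) = -4
992/(78 - R(I(-1, -2), -7)) = 992/(78 - 1*(-4)) = 992/(78 + 4) = 992/82 = (1/82)*992 = 496/41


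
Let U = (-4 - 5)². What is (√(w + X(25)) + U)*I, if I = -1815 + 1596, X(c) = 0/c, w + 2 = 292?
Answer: -17739 - 219*√290 ≈ -21468.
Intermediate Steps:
w = 290 (w = -2 + 292 = 290)
X(c) = 0
U = 81 (U = (-9)² = 81)
I = -219
(√(w + X(25)) + U)*I = (√(290 + 0) + 81)*(-219) = (√290 + 81)*(-219) = (81 + √290)*(-219) = -17739 - 219*√290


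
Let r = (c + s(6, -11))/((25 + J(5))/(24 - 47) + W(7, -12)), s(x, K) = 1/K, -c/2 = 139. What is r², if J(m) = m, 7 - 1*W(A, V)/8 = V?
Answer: 4950107449/1453591876 ≈ 3.4054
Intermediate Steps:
W(A, V) = 56 - 8*V
c = -278 (c = -2*139 = -278)
r = -70357/38126 (r = (-278 + 1/(-11))/((25 + 5)/(24 - 47) + (56 - 8*(-12))) = (-278 - 1/11)/(30/(-23) + (56 + 96)) = -3059/(11*(30*(-1/23) + 152)) = -3059/(11*(-30/23 + 152)) = -3059/(11*3466/23) = -3059/11*23/3466 = -70357/38126 ≈ -1.8454)
r² = (-70357/38126)² = 4950107449/1453591876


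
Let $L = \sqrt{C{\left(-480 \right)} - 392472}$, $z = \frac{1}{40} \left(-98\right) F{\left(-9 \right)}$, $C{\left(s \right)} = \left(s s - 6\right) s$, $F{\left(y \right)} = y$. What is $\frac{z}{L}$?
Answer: $- \frac{147 i \sqrt{3082822}}{123312880} \approx - 0.0020931 i$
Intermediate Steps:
$C{\left(s \right)} = s \left(-6 + s^{2}\right)$ ($C{\left(s \right)} = \left(s^{2} - 6\right) s = \left(-6 + s^{2}\right) s = s \left(-6 + s^{2}\right)$)
$z = \frac{441}{20}$ ($z = \frac{1}{40} \left(-98\right) \left(-9\right) = \left(- \frac{49}{20}\right) \left(-9\right) = \frac{441}{20} \approx 22.05$)
$L = 6 i \sqrt{3082822}$ ($L = \sqrt{- 480 \left(-6 + \left(-480\right)^{2}\right) - 392472} = \sqrt{- 480 \left(-6 + 230400\right) - 392472} = \sqrt{\left(-480\right) 230394 - 392472} = \sqrt{-110589120 - 392472} = \sqrt{-110981592} = 6 i \sqrt{3082822} \approx 10535.0 i$)
$\frac{z}{L} = \frac{441}{20 \cdot 6 i \sqrt{3082822}} = \frac{441 \left(- \frac{i \sqrt{3082822}}{18496932}\right)}{20} = - \frac{147 i \sqrt{3082822}}{123312880}$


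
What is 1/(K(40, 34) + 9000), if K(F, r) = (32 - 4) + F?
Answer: 1/9068 ≈ 0.00011028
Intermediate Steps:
K(F, r) = 28 + F
1/(K(40, 34) + 9000) = 1/((28 + 40) + 9000) = 1/(68 + 9000) = 1/9068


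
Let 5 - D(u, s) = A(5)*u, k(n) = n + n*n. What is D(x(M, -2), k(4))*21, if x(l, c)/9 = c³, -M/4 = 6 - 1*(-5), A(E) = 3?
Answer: 4641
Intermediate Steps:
k(n) = n + n²
M = -44 (M = -4*(6 - 1*(-5)) = -4*(6 + 5) = -4*11 = -44)
x(l, c) = 9*c³
D(u, s) = 5 - 3*u
D(x(M, -2), k(4))*21 = (5 - 27*(-2)³)*21 = (5 - 27*(-8))*21 = (5 - 3*(-72))*21 = (5 + 216)*21 = 221*21 = 4641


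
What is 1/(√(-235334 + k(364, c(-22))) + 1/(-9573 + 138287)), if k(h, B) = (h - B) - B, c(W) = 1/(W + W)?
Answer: 1415854/42820978972060433 - 223658466246*I*√156002/42820978972060433 ≈ 3.3064e-11 - 0.002063*I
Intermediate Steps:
c(W) = 1/(2*W)
k(h, B) = h - 2*B
1/(√(-235334 + k(364, c(-22))) + 1/(-9573 + 138287)) = 1/(√(-235334 + (364 - 1/(-22))) + 1/(-9573 + 138287)) = 1/(√(-235334 + (364 - (-1)/22)) + 1/128714) = 1/(√(-235334 + (364 - 2*(-1/44))) + 1/128714) = 1/(√(-235334 + (364 + 1/22)) + 1/128714) = 1/(√(-235334 + 8009/22) + 1/128714) = 1/(√(-5169339/22) + 1/128714) = 1/(27*I*√156002/22 + 1/128714) = 1/(1/128714 + 27*I*√156002/22)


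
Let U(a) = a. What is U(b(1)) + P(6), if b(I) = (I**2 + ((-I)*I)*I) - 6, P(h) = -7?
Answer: -13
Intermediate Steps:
b(I) = -6 + I**2 - I**3 (b(I) = (I**2 + (-I**2)*I) - 6 = (I**2 - I**3) - 6 = -6 + I**2 - I**3)
U(b(1)) + P(6) = (-6 + 1**2 - 1*1**3) - 7 = (-6 + 1 - 1*1) - 7 = (-6 + 1 - 1) - 7 = -6 - 7 = -13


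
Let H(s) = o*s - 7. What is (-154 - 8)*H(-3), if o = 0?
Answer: 1134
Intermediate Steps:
H(s) = -7 (H(s) = 0*s - 7 = 0 - 7 = -7)
(-154 - 8)*H(-3) = (-154 - 8)*(-7) = -162*(-7) = 1134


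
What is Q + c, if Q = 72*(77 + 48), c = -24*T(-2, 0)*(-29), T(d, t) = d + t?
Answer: 7608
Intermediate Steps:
c = -1392 (c = -24*(-2 + 0)*(-29) = -24*(-2)*(-29) = 48*(-29) = -1392)
Q = 9000 (Q = 72*125 = 9000)
Q + c = 9000 - 1392 = 7608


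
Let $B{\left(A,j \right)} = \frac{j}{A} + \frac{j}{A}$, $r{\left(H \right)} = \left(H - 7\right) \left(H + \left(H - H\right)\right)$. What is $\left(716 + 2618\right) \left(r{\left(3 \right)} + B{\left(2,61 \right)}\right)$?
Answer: $163366$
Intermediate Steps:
$r{\left(H \right)} = H \left(-7 + H\right)$ ($r{\left(H \right)} = \left(-7 + H\right) \left(H + 0\right) = \left(-7 + H\right) H = H \left(-7 + H\right)$)
$B{\left(A,j \right)} = \frac{2 j}{A}$
$\left(716 + 2618\right) \left(r{\left(3 \right)} + B{\left(2,61 \right)}\right) = \left(716 + 2618\right) \left(3 \left(-7 + 3\right) + 2 \cdot 61 \cdot \frac{1}{2}\right) = 3334 \left(3 \left(-4\right) + 2 \cdot 61 \cdot \frac{1}{2}\right) = 3334 \left(-12 + 61\right) = 3334 \cdot 49 = 163366$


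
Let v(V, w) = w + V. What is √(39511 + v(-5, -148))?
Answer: √39358 ≈ 198.39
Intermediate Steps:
v(V, w) = V + w
√(39511 + v(-5, -148)) = √(39511 + (-5 - 148)) = √(39511 - 153) = √39358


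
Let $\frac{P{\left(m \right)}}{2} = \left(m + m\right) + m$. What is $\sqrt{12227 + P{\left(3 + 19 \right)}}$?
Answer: $\sqrt{12359} \approx 111.17$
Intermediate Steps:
$P{\left(m \right)} = 6 m$ ($P{\left(m \right)} = 2 \left(\left(m + m\right) + m\right) = 2 \left(2 m + m\right) = 2 \cdot 3 m = 6 m$)
$\sqrt{12227 + P{\left(3 + 19 \right)}} = \sqrt{12227 + 6 \left(3 + 19\right)} = \sqrt{12227 + 6 \cdot 22} = \sqrt{12227 + 132} = \sqrt{12359}$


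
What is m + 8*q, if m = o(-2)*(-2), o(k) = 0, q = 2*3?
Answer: 48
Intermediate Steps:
q = 6
m = 0 (m = 0*(-2) = 0)
m + 8*q = 0 + 8*6 = 0 + 48 = 48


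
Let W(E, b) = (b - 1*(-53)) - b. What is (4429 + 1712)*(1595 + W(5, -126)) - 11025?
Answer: 10109343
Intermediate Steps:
W(E, b) = 53 (W(E, b) = (b + 53) - b = (53 + b) - b = 53)
(4429 + 1712)*(1595 + W(5, -126)) - 11025 = (4429 + 1712)*(1595 + 53) - 11025 = 6141*1648 - 11025 = 10120368 - 11025 = 10109343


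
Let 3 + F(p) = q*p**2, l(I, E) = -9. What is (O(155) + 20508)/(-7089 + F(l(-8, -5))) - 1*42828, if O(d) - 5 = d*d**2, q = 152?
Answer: -54954443/1305 ≈ -42111.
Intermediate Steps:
F(p) = -3 + 152*p**2
O(d) = 5 + d**3 (O(d) = 5 + d*d**2 = 5 + d**3)
(O(155) + 20508)/(-7089 + F(l(-8, -5))) - 1*42828 = ((5 + 155**3) + 20508)/(-7089 + (-3 + 152*(-9)**2)) - 1*42828 = ((5 + 3723875) + 20508)/(-7089 + (-3 + 152*81)) - 42828 = (3723880 + 20508)/(-7089 + (-3 + 12312)) - 42828 = 3744388/(-7089 + 12309) - 42828 = 3744388/5220 - 42828 = 3744388*(1/5220) - 42828 = 936097/1305 - 42828 = -54954443/1305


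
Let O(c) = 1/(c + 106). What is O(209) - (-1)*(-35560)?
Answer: -11201399/315 ≈ -35560.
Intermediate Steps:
O(c) = 1/(106 + c)
O(209) - (-1)*(-35560) = 1/(106 + 209) - (-1)*(-35560) = 1/315 - 1*35560 = 1/315 - 35560 = -11201399/315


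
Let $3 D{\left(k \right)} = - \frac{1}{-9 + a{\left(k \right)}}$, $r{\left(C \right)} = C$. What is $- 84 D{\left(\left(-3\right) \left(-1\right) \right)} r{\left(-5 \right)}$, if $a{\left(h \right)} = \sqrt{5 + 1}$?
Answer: $\frac{84}{5} + \frac{28 \sqrt{6}}{15} \approx 21.372$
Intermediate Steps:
$a{\left(h \right)} = \sqrt{6}$
$D{\left(k \right)} = - \frac{1}{3 \left(-9 + \sqrt{6}\right)}$ ($D{\left(k \right)} = \frac{\left(-1\right) \frac{1}{-9 + \sqrt{6}}}{3} = - \frac{1}{3 \left(-9 + \sqrt{6}\right)}$)
$- 84 D{\left(\left(-3\right) \left(-1\right) \right)} r{\left(-5 \right)} = - 84 \left(\frac{1}{25} + \frac{\sqrt{6}}{225}\right) \left(-5\right) = \left(- \frac{84}{25} - \frac{28 \sqrt{6}}{75}\right) \left(-5\right) = \frac{84}{5} + \frac{28 \sqrt{6}}{15}$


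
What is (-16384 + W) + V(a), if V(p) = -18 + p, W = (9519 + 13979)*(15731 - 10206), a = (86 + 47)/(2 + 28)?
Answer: 3894301573/30 ≈ 1.2981e+8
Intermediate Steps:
a = 133/30 ≈ 4.4333
W = 129826450 (W = 23498*5525 = 129826450)
(-16384 + W) + V(a) = (-16384 + 129826450) + (-18 + 133/30) = 129810066 - 407/30 = 3894301573/30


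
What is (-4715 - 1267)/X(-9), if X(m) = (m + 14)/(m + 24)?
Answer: -17946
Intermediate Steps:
X(m) = (14 + m)/(24 + m)
(-4715 - 1267)/X(-9) = (-4715 - 1267)/(((14 - 9)/(24 - 9))) = -5982/(5/15) = -5982/((1/15)*5) = -5982/⅓ = -5982*3 = -17946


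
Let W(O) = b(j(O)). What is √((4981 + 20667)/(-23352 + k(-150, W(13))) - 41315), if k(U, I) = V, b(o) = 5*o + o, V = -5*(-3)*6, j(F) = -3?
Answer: I*√5589249007659/11631 ≈ 203.26*I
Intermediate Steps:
V = 90 (V = 15*6 = 90)
b(o) = 6*o
W(O) = -18 (W(O) = 6*(-3) = -18)
k(U, I) = 90
√((4981 + 20667)/(-23352 + k(-150, W(13))) - 41315) = √((4981 + 20667)/(-23352 + 90) - 41315) = √(25648/(-23262) - 41315) = √(25648*(-1/23262) - 41315) = √(-12824/11631 - 41315) = √(-480547589/11631) = I*√5589249007659/11631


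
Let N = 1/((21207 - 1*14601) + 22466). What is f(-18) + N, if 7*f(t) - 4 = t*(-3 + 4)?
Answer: -58143/29072 ≈ -2.0000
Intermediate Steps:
f(t) = 4/7 + t/7 (f(t) = 4/7 + (t*(-3 + 4))/7 = 4/7 + (t*1)/7 = 4/7 + t/7)
N = 1/29072 (N = 1/((21207 - 14601) + 22466) = 1/(6606 + 22466) = 1/29072 ≈ 3.4397e-5)
f(-18) + N = (4/7 + (⅐)*(-18)) + 1/29072 = (4/7 - 18/7) + 1/29072 = -2 + 1/29072 = -58143/29072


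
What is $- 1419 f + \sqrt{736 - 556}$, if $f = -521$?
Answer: $739299 + 6 \sqrt{5} \approx 7.3931 \cdot 10^{5}$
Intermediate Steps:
$- 1419 f + \sqrt{736 - 556} = \left(-1419\right) \left(-521\right) + \sqrt{736 - 556} = 739299 + \sqrt{180} = 739299 + 6 \sqrt{5}$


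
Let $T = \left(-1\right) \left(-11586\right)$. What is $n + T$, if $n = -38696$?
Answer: $-27110$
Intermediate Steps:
$T = 11586$
$n + T = -38696 + 11586 = -27110$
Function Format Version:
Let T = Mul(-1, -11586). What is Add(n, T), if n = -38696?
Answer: -27110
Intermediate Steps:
T = 11586
Add(n, T) = Add(-38696, 11586) = -27110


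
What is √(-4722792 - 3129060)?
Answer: 6*I*√218107 ≈ 2802.1*I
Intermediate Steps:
√(-4722792 - 3129060) = √(-7851852) = 6*I*√218107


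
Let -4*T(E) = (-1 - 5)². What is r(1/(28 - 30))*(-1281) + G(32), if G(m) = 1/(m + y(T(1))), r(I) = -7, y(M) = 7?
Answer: 349714/39 ≈ 8967.0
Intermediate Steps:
T(E) = -9 (T(E) = -(-1 - 5)²/4 = -¼*(-6)² = -¼*36 = -9)
G(m) = 1/(7 + m) (G(m) = 1/(m + 7) = 1/(7 + m))
r(1/(28 - 30))*(-1281) + G(32) = -7*(-1281) + 1/(7 + 32) = 8967 + 1/39 = 349714/39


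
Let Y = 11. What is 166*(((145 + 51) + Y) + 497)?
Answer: 116864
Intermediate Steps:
166*(((145 + 51) + Y) + 497) = 166*(((145 + 51) + 11) + 497) = 166*((196 + 11) + 497) = 166*(207 + 497) = 166*704 = 116864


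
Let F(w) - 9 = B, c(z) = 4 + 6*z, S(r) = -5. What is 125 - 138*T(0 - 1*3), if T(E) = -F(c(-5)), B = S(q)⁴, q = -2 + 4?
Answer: 87617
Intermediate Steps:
q = 2
B = 625 (B = (-5)⁴ = 625)
F(w) = 634 (F(w) = 9 + 625 = 634)
T(E) = -634 (T(E) = -1*634 = -634)
125 - 138*T(0 - 1*3) = 125 - 138*(-634) = 125 + 87492 = 87617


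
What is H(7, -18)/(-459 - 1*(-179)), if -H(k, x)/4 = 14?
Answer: ⅕ ≈ 0.20000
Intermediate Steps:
H(k, x) = -56 (H(k, x) = -4*14 = -56)
H(7, -18)/(-459 - 1*(-179)) = -56/(-459 - 1*(-179)) = -56/(-459 + 179) = -56/(-280) = -56*(-1/280) = ⅕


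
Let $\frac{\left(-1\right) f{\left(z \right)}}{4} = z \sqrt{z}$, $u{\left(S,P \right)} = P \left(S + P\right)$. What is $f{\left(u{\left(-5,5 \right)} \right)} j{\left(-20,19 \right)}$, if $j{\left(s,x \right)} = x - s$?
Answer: $0$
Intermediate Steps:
$u{\left(S,P \right)} = P \left(P + S\right)$
$f{\left(z \right)} = - 4 z^{\frac{3}{2}}$ ($f{\left(z \right)} = - 4 z \sqrt{z} = - 4 z^{\frac{3}{2}}$)
$f{\left(u{\left(-5,5 \right)} \right)} j{\left(-20,19 \right)} = - 4 \left(5 \left(5 - 5\right)\right)^{\frac{3}{2}} \left(19 - -20\right) = - 4 \left(5 \cdot 0\right)^{\frac{3}{2}} \left(19 + 20\right) = - 4 \cdot 0^{\frac{3}{2}} \cdot 39 = \left(-4\right) 0 \cdot 39 = 0 \cdot 39 = 0$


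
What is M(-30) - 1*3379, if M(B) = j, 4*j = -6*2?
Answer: -3382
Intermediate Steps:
j = -3 (j = (-6*2)/4 = (¼)*(-12) = -3)
M(B) = -3
M(-30) - 1*3379 = -3 - 1*3379 = -3 - 3379 = -3382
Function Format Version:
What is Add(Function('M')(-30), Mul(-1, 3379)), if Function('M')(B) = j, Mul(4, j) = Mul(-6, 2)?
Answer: -3382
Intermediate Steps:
j = -3 (j = Mul(Rational(1, 4), Mul(-6, 2)) = Mul(Rational(1, 4), -12) = -3)
Function('M')(B) = -3
Add(Function('M')(-30), Mul(-1, 3379)) = Add(-3, Mul(-1, 3379)) = Add(-3, -3379) = -3382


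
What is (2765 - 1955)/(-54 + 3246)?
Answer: 135/532 ≈ 0.25376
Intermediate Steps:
(2765 - 1955)/(-54 + 3246) = 810/3192 = 810*(1/3192) = 135/532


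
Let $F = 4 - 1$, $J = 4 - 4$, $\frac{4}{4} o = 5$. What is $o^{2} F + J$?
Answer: $75$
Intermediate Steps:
$o = 5$
$J = 0$ ($J = 4 - 4 = 0$)
$F = 3$
$o^{2} F + J = 5^{2} \cdot 3 + 0 = 25 \cdot 3 + 0 = 75 + 0 = 75$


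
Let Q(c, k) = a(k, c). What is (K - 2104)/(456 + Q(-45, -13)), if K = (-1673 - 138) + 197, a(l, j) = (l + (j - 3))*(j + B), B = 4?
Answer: -3718/2957 ≈ -1.2574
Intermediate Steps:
a(l, j) = (4 + j)*(-3 + j + l) (a(l, j) = (l + (j - 3))*(j + 4) = (l + (-3 + j))*(4 + j) = (-3 + j + l)*(4 + j) = (4 + j)*(-3 + j + l))
Q(c, k) = -12 + c + c**2 + 4*k + c*k
K = -1614 (K = -1811 + 197 = -1614)
(K - 2104)/(456 + Q(-45, -13)) = (-1614 - 2104)/(456 + (-12 - 45 + (-45)**2 + 4*(-13) - 45*(-13))) = -3718/(456 + (-12 - 45 + 2025 - 52 + 585)) = -3718/(456 + 2501) = -3718/2957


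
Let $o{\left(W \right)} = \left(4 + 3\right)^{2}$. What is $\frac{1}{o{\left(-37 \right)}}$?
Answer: $\frac{1}{49} \approx 0.020408$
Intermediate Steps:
$o{\left(W \right)} = 49$ ($o{\left(W \right)} = 7^{2} = 49$)
$\frac{1}{o{\left(-37 \right)}} = \frac{1}{49}$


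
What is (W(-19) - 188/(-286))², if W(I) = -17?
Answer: 5461569/20449 ≈ 267.08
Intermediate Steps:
(W(-19) - 188/(-286))² = (-17 - 188/(-286))² = (-17 - 188*(-1/286))² = (-17 + 94/143)² = (-2337/143)² = 5461569/20449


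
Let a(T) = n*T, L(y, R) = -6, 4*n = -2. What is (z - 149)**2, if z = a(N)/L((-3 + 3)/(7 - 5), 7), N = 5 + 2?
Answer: 3171961/144 ≈ 22028.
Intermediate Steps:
n = -1/2 (n = (1/4)*(-2) = -1/2 ≈ -0.50000)
N = 7
a(T) = -T/2
z = 7/12 (z = -1/2*7/(-6) = -7/2*(-1/6) = 7/12 ≈ 0.58333)
(z - 149)**2 = (7/12 - 149)**2 = (-1781/12)**2 = 3171961/144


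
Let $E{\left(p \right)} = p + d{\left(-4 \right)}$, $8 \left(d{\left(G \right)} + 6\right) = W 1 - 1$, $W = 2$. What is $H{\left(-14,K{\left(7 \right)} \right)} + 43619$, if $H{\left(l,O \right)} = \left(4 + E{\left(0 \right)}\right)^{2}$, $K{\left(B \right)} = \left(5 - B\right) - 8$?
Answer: $\frac{2791841}{64} \approx 43623.0$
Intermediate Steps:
$d{\left(G \right)} = - \frac{47}{8}$ ($d{\left(G \right)} = -6 + \frac{2 \cdot 1 - 1}{8} = -6 + \frac{2 - 1}{8} = -6 + \frac{1}{8} \cdot 1 = -6 + \frac{1}{8} = - \frac{47}{8}$)
$K{\left(B \right)} = -3 - B$ ($K{\left(B \right)} = \left(5 - B\right) - 8 = -3 - B$)
$E{\left(p \right)} = - \frac{47}{8} + p$ ($E{\left(p \right)} = p - \frac{47}{8} = - \frac{47}{8} + p$)
$H{\left(l,O \right)} = \frac{225}{64}$ ($H{\left(l,O \right)} = \left(4 + \left(- \frac{47}{8} + 0\right)\right)^{2} = \left(4 - \frac{47}{8}\right)^{2} = \left(- \frac{15}{8}\right)^{2} = \frac{225}{64}$)
$H{\left(-14,K{\left(7 \right)} \right)} + 43619 = \frac{225}{64} + 43619 = \frac{2791841}{64}$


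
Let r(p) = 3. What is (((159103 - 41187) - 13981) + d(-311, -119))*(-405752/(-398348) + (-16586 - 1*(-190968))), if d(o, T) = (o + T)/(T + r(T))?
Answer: 52345836957080020/2888023 ≈ 1.8125e+10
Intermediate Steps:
d(o, T) = (T + o)/(3 + T) (d(o, T) = (o + T)/(T + 3) = (T + o)/(3 + T))
(((159103 - 41187) - 13981) + d(-311, -119))*(-405752/(-398348) + (-16586 - 1*(-190968))) = (((159103 - 41187) - 13981) + (-119 - 311)/(3 - 119))*(-405752/(-398348) + (-16586 - 1*(-190968))) = ((117916 - 13981) - 430/(-116))*(-405752*(-1/398348) + (-16586 + 190968)) = (103935 - 1/116*(-430))*(101438/99587 + 174382) = (103935 + 215/58)*(17366281672/99587) = (6028445/58)*(17366281672/99587) = 52345836957080020/2888023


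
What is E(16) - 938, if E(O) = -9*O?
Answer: -1082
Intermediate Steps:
E(16) - 938 = -9*16 - 938 = -144 - 938 = -1082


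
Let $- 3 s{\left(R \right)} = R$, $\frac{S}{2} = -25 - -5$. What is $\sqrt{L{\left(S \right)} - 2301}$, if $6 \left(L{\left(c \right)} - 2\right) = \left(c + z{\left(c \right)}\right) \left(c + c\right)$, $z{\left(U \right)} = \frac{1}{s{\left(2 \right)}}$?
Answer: $\frac{i \sqrt{15711}}{3} \approx 41.781 i$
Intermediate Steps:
$S = -40$ ($S = 2 \left(-25 - -5\right) = 2 \left(-25 + 5\right) = 2 \left(-20\right) = -40$)
$s{\left(R \right)} = - \frac{R}{3}$
$z{\left(U \right)} = - \frac{3}{2}$ ($z{\left(U \right)} = \frac{1}{\left(- \frac{1}{3}\right) 2} = \frac{1}{- \frac{2}{3}} = - \frac{3}{2}$)
$L{\left(c \right)} = 2 + \frac{c \left(- \frac{3}{2} + c\right)}{3}$ ($L{\left(c \right)} = 2 + \frac{\left(c - \frac{3}{2}\right) \left(c + c\right)}{6} = 2 + \frac{\left(- \frac{3}{2} + c\right) 2 c}{6} = 2 + \frac{2 c \left(- \frac{3}{2} + c\right)}{6} = 2 + \frac{c \left(- \frac{3}{2} + c\right)}{3}$)
$\sqrt{L{\left(S \right)} - 2301} = \sqrt{\left(2 - -20 + \frac{\left(-40\right)^{2}}{3}\right) - 2301} = \sqrt{\left(2 + 20 + \frac{1}{3} \cdot 1600\right) - 2301} = \sqrt{\left(2 + 20 + \frac{1600}{3}\right) - 2301} = \sqrt{\frac{1666}{3} - 2301} = \sqrt{- \frac{5237}{3}} = \frac{i \sqrt{15711}}{3}$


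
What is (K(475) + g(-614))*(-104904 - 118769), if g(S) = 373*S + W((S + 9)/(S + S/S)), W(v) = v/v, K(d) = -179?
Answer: 51265851600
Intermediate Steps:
W(v) = 1
g(S) = 1 + 373*S (g(S) = 373*S + 1 = 1 + 373*S)
(K(475) + g(-614))*(-104904 - 118769) = (-179 + (1 + 373*(-614)))*(-104904 - 118769) = (-179 + (1 - 229022))*(-223673) = (-179 - 229021)*(-223673) = -229200*(-223673) = 51265851600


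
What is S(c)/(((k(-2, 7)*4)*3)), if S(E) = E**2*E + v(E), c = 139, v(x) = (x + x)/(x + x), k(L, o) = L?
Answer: -671405/6 ≈ -1.1190e+5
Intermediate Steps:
v(x) = 1 (v(x) = (2*x)/((2*x)) = (2*x)*(1/(2*x)) = 1)
S(E) = 1 + E**3 (S(E) = E**2*E + 1 = E**3 + 1 = 1 + E**3)
S(c)/(((k(-2, 7)*4)*3)) = (1 + 139**3)/((-2*4*3)) = (1 + 2685619)/((-8*3)) = 2685620/(-24) = 2685620*(-1/24) = -671405/6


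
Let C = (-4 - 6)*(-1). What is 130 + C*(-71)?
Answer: -580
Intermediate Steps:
C = 10 (C = -10*(-1) = 10)
130 + C*(-71) = 130 + 10*(-71) = 130 - 710 = -580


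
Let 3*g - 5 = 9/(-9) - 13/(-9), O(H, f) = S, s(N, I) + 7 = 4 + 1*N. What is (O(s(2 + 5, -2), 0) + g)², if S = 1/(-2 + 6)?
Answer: 49729/11664 ≈ 4.2635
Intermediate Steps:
s(N, I) = -3 + N (s(N, I) = -7 + (4 + 1*N) = -7 + (4 + N) = -3 + N)
S = ¼ (S = 1/4 = ¼ ≈ 0.25000)
O(H, f) = ¼
g = 49/27 (g = 5/3 + (9/(-9) - 13/(-9))/3 = 5/3 + (9*(-⅑) - 13*(-⅑))/3 = 5/3 + (-1 + 13/9)/3 = 5/3 + (⅓)*(4/9) = 5/3 + 4/27 = 49/27 ≈ 1.8148)
(O(s(2 + 5, -2), 0) + g)² = (¼ + 49/27)² = (223/108)² = 49729/11664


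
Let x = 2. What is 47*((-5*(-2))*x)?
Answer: 940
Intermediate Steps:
47*((-5*(-2))*x) = 47*(-5*(-2)*2) = 47*(10*2) = 47*20 = 940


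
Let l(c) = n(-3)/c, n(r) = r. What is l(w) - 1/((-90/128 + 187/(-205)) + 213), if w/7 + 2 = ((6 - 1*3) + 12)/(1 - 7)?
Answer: 5271214/58240707 ≈ 0.090507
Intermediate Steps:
w = -63/2 (w = -14 + 7*(((6 - 1*3) + 12)/(1 - 7)) = -14 + 7*(((6 - 3) + 12)/(-6)) = -14 + 7*((3 + 12)*(-⅙)) = -14 + 7*(15*(-⅙)) = -14 + 7*(-5/2) = -14 - 35/2 = -63/2 ≈ -31.500)
l(c) = -3/c
l(w) - 1/((-90/128 + 187/(-205)) + 213) = -3/(-63/2) - 1/((-90/128 + 187/(-205)) + 213) = -3*(-2/63) - 1/((-90*1/128 + 187*(-1/205)) + 213) = 2/21 - 1/((-45/64 - 187/205) + 213) = 2/21 - 1/(-21193/13120 + 213) = 2/21 - 1/2773367/13120 = 2/21 - 1*13120/2773367 = 2/21 - 13120/2773367 = 5271214/58240707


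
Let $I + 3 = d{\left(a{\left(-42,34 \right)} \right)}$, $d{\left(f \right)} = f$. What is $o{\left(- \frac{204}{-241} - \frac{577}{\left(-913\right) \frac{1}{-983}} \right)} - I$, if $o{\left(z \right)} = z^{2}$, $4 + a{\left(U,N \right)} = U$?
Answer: $\frac{18636473024488202}{48414521089} \approx 3.8494 \cdot 10^{5}$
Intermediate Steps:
$a{\left(U,N \right)} = -4 + U$
$I = -49$ ($I = -3 - 46 = -49$)
$o{\left(- \frac{204}{-241} - \frac{577}{\left(-913\right) \frac{1}{-983}} \right)} - I = \left(- \frac{204}{-241} - \frac{577}{\left(-913\right) \frac{1}{-983}}\right)^{2} - -49 = \left(\left(-204\right) \left(- \frac{1}{241}\right) - \frac{577}{\left(-913\right) \left(- \frac{1}{983}\right)}\right)^{2} + 49 = \left(\frac{204}{241} - \frac{577}{\frac{913}{983}}\right)^{2} + 49 = \left(\frac{204}{241} - \frac{567191}{913}\right)^{2} + 49 = \left(- \frac{136506779}{220033}\right)^{2} + 49 = \frac{18634100712954841}{48414521089} + 49 = \frac{18636473024488202}{48414521089}$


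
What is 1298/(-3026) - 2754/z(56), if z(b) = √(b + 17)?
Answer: -649/1513 - 2754*√73/73 ≈ -322.76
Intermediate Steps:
z(b) = √(17 + b)
1298/(-3026) - 2754/z(56) = 1298/(-3026) - 2754/√(17 + 56) = 1298*(-1/3026) - 2754*√73/73 = -649/1513 - 2754*√73/73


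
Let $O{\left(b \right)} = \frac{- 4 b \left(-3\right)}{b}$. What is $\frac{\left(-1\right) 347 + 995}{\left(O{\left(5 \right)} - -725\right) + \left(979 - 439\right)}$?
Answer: $\frac{648}{1277} \approx 0.50744$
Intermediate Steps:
$O{\left(b \right)} = 12$ ($O{\left(b \right)} = \frac{12 b}{b} = 12$)
$\frac{\left(-1\right) 347 + 995}{\left(O{\left(5 \right)} - -725\right) + \left(979 - 439\right)} = \frac{\left(-1\right) 347 + 995}{\left(12 - -725\right) + \left(979 - 439\right)} = \frac{-347 + 995}{\left(12 + 725\right) + 540} = \frac{648}{737 + 540} = \frac{648}{1277}$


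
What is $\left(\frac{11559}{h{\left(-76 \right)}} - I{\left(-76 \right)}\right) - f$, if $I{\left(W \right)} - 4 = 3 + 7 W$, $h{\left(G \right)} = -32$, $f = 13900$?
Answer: $- \frac{439559}{32} \approx -13736.0$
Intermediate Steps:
$I{\left(W \right)} = 7 + 7 W$ ($I{\left(W \right)} = 4 + \left(3 + 7 W\right) = 7 + 7 W$)
$\left(\frac{11559}{h{\left(-76 \right)}} - I{\left(-76 \right)}\right) - f = \left(\frac{11559}{-32} - \left(7 + 7 \left(-76\right)\right)\right) - 13900 = \left(11559 \left(- \frac{1}{32}\right) - \left(7 - 532\right)\right) - 13900 = \left(- \frac{11559}{32} - -525\right) - 13900 = \left(- \frac{11559}{32} + 525\right) - 13900 = \frac{5241}{32} - 13900 = - \frac{439559}{32}$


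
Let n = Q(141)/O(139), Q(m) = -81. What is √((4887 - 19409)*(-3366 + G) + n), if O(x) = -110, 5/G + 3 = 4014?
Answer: √9515488397474600310/441210 ≈ 6991.5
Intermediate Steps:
G = 5/4011 (G = 5/(-3 + 4014) = 5/4011 ≈ 0.0012466)
n = 81/110 (n = -81/(-110) = -81*(-1/110) = 81/110 ≈ 0.73636)
√((4887 - 19409)*(-3366 + G) + n) = √((4887 - 19409)*(-3366 + 5/4011) + 81/110) = √(-14522*(-13501021/4011) + 81/110) = √(196061826962/4011 + 81/110) = √(21566801290711/441210) = √9515488397474600310/441210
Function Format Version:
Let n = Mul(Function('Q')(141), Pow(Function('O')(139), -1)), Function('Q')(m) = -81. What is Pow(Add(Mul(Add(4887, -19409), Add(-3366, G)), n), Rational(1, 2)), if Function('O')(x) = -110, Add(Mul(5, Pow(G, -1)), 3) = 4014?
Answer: Mul(Rational(1, 441210), Pow(9515488397474600310, Rational(1, 2))) ≈ 6991.5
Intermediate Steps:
G = Rational(5, 4011) (G = Mul(5, Pow(Add(-3, 4014), -1)) = Mul(5, Pow(4011, -1)) = Mul(5, Rational(1, 4011)) = Rational(5, 4011) ≈ 0.0012466)
n = Rational(81, 110) (n = Mul(-81, Pow(-110, -1)) = Mul(-81, Rational(-1, 110)) = Rational(81, 110) ≈ 0.73636)
Pow(Add(Mul(Add(4887, -19409), Add(-3366, G)), n), Rational(1, 2)) = Pow(Add(Mul(Add(4887, -19409), Add(-3366, Rational(5, 4011))), Rational(81, 110)), Rational(1, 2)) = Pow(Add(Mul(-14522, Rational(-13501021, 4011)), Rational(81, 110)), Rational(1, 2)) = Pow(Add(Rational(196061826962, 4011), Rational(81, 110)), Rational(1, 2)) = Pow(Rational(21566801290711, 441210), Rational(1, 2)) = Mul(Rational(1, 441210), Pow(9515488397474600310, Rational(1, 2)))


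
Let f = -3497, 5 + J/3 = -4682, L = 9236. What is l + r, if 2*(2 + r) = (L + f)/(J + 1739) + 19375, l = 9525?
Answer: 473417823/24644 ≈ 19210.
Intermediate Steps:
J = -14061 (J = -15 + 3*(-4682) = -15 - 14046 = -14061)
r = 238683723/24644 (r = -2 + ((9236 - 3497)/(-14061 + 1739) + 19375)/2 = -2 + (5739/(-12322) + 19375)/2 = -2 + (5739*(-1/12322) + 19375)/2 = -2 + (-5739/12322 + 19375)/2 = -2 + (1/2)*(238733011/12322) = -2 + 238733011/24644 = 238683723/24644 ≈ 9685.3)
l + r = 9525 + 238683723/24644 = 473417823/24644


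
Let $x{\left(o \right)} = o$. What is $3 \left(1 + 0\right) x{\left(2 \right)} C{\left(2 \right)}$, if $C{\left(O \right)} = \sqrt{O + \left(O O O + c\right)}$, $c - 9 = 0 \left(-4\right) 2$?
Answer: $6 \sqrt{19} \approx 26.153$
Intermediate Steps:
$c = 9$ ($c = 9 + 0 \left(-4\right) 2 = 9 + 0 \cdot 2 = 9 + 0 = 9$)
$C{\left(O \right)} = \sqrt{9 + O + O^{3}}$ ($C{\left(O \right)} = \sqrt{O + \left(O O O + 9\right)} = \sqrt{O + \left(O^{2} O + 9\right)} = \sqrt{O + \left(O^{3} + 9\right)} = \sqrt{O + \left(9 + O^{3}\right)} = \sqrt{9 + O + O^{3}}$)
$3 \left(1 + 0\right) x{\left(2 \right)} C{\left(2 \right)} = 3 \left(1 + 0\right) 2 \sqrt{9 + 2 + 2^{3}} = 3 \cdot 1 \cdot 2 \sqrt{9 + 2 + 8} = 3 \cdot 2 \sqrt{19} = 6 \sqrt{19}$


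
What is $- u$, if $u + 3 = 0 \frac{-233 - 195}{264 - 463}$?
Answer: $3$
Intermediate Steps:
$u = -3$ ($u = -3 + 0 \frac{-233 - 195}{264 - 463} = -3 + 0 \left(- \frac{428}{-199}\right) = -3 + 0 \left(\left(-428\right) \left(- \frac{1}{199}\right)\right) = -3 + 0 \cdot \frac{428}{199} = -3 + 0 = -3$)
$- u = \left(-1\right) \left(-3\right) = 3$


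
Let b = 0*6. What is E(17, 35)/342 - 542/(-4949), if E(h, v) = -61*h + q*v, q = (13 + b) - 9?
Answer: -1417963/564186 ≈ -2.5133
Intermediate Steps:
b = 0
q = 4 (q = (13 + 0) - 9 = 13 - 9 = 4)
E(h, v) = -61*h + 4*v
E(17, 35)/342 - 542/(-4949) = (-61*17 + 4*35)/342 - 542/(-4949) = (-1037 + 140)*(1/342) - 542*(-1/4949) = -897*1/342 + 542/4949 = -299/114 + 542/4949 = -1417963/564186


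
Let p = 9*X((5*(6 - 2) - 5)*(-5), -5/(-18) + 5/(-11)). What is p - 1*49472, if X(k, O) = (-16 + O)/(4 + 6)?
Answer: -10887043/220 ≈ -49487.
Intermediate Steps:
X(k, O) = -8/5 + O/10 (X(k, O) = (-16 + O)/10 = (-16 + O)*(1/10) = -8/5 + O/10)
p = -3203/220 (p = 9*(-8/5 + (-5/(-18) + 5/(-11))/10) = 9*(-8/5 + (-5*(-1/18) + 5*(-1/11))/10) = 9*(-8/5 + (5/18 - 5/11)/10) = 9*(-8/5 + (1/10)*(-35/198)) = 9*(-8/5 - 7/396) = 9*(-3203/1980) = -3203/220 ≈ -14.559)
p - 1*49472 = -3203/220 - 1*49472 = -3203/220 - 49472 = -10887043/220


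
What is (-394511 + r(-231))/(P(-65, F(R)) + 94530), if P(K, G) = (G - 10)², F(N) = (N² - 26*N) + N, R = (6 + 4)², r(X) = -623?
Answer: -197567/28097315 ≈ -0.0070315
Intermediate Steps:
R = 100 (R = 10² = 100)
F(N) = N² - 25*N
P(K, G) = (-10 + G)²
(-394511 + r(-231))/(P(-65, F(R)) + 94530) = (-394511 - 623)/((-10 + 100*(-25 + 100))² + 94530) = -395134/((-10 + 100*75)² + 94530) = -395134/((-10 + 7500)² + 94530) = -395134/(7490² + 94530) = -395134/(56100100 + 94530) = -395134/56194630 = -395134*1/56194630 = -197567/28097315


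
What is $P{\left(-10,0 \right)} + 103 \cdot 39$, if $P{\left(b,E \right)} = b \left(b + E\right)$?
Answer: $4117$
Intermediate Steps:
$P{\left(b,E \right)} = b \left(E + b\right)$
$P{\left(-10,0 \right)} + 103 \cdot 39 = - 10 \left(0 - 10\right) + 103 \cdot 39 = \left(-10\right) \left(-10\right) + 4017 = 100 + 4017 = 4117$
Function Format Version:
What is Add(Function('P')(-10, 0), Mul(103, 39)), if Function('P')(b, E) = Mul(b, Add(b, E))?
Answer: 4117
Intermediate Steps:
Function('P')(b, E) = Mul(b, Add(E, b))
Add(Function('P')(-10, 0), Mul(103, 39)) = Add(Mul(-10, Add(0, -10)), Mul(103, 39)) = Add(Mul(-10, -10), 4017) = Add(100, 4017) = 4117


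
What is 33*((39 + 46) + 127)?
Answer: 6996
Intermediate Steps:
33*((39 + 46) + 127) = 33*(85 + 127) = 33*212 = 6996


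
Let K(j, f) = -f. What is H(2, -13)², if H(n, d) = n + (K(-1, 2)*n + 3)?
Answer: 1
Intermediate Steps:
H(n, d) = 3 - n (H(n, d) = n + ((-1*2)*n + 3) = n + (-2*n + 3) = n + (3 - 2*n) = 3 - n)
H(2, -13)² = (3 - 1*2)² = (3 - 2)² = 1² = 1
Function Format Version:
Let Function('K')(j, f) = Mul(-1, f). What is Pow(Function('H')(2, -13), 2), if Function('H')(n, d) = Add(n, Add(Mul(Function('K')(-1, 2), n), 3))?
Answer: 1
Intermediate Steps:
Function('H')(n, d) = Add(3, Mul(-1, n)) (Function('H')(n, d) = Add(n, Add(Mul(Mul(-1, 2), n), 3)) = Add(n, Add(Mul(-2, n), 3)) = Add(n, Add(3, Mul(-2, n))) = Add(3, Mul(-1, n)))
Pow(Function('H')(2, -13), 2) = Pow(Add(3, Mul(-1, 2)), 2) = Pow(Add(3, -2), 2) = Pow(1, 2) = 1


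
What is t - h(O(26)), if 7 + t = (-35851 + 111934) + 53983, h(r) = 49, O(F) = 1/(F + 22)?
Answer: 130010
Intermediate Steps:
O(F) = 1/(22 + F)
t = 130059 (t = -7 + ((-35851 + 111934) + 53983) = -7 + (76083 + 53983) = -7 + 130066 = 130059)
t - h(O(26)) = 130059 - 1*49 = 130059 - 49 = 130010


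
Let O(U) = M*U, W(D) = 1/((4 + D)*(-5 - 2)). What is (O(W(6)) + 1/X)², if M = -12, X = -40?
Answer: 1681/78400 ≈ 0.021441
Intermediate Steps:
W(D) = 1/(-28 - 7*D) (W(D) = 1/((4 + D)*(-7)) = 1/(-28 - 7*D))
O(U) = -12*U
(O(W(6)) + 1/X)² = (-(-12)/(28 + 7*6) + 1/(-40))² = (-(-12)/(28 + 42) - 1/40)² = (-(-12)/70 - 1/40)² = (-12*(-1/70) - 1/40)² = (6/35 - 1/40)² = (41/280)² = 1681/78400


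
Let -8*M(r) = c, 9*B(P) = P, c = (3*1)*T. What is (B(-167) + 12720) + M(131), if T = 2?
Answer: 457225/36 ≈ 12701.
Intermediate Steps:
c = 6 (c = (3*1)*2 = 3*2 = 6)
B(P) = P/9
M(r) = -¾ (M(r) = -⅛*6 = -¾)
(B(-167) + 12720) + M(131) = ((⅑)*(-167) + 12720) - ¾ = (-167/9 + 12720) - ¾ = 114313/9 - ¾ = 457225/36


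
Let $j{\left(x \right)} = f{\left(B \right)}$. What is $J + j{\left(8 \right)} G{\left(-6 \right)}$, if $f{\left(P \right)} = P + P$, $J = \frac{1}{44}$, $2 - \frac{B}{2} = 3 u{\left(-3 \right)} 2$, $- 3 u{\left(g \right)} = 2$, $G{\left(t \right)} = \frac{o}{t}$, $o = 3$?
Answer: $- \frac{527}{44} \approx -11.977$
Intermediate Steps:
$G{\left(t \right)} = \frac{3}{t}$
$u{\left(g \right)} = - \frac{2}{3}$ ($u{\left(g \right)} = \left(- \frac{1}{3}\right) 2 = - \frac{2}{3}$)
$B = 12$ ($B = 4 - 2 \cdot 3 \left(- \frac{2}{3}\right) 2 = 4 - 2 \left(\left(-2\right) 2\right) = 4 - -8 = 4 + 8 = 12$)
$J = \frac{1}{44} \approx 0.022727$
$f{\left(P \right)} = 2 P$
$j{\left(x \right)} = 24$ ($j{\left(x \right)} = 2 \cdot 12 = 24$)
$J + j{\left(8 \right)} G{\left(-6 \right)} = \frac{1}{44} + 24 \frac{3}{-6} = \frac{1}{44} + 24 \cdot 3 \left(- \frac{1}{6}\right) = \frac{1}{44} + 24 \left(- \frac{1}{2}\right) = \frac{1}{44} - 12 = - \frac{527}{44}$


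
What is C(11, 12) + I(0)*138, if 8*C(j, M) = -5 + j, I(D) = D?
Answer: ¾ ≈ 0.75000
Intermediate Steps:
C(j, M) = -5/8 + j/8 (C(j, M) = (-5 + j)/8 = -5/8 + j/8)
C(11, 12) + I(0)*138 = (-5/8 + (⅛)*11) + 0*138 = (-5/8 + 11/8) + 0 = ¾ + 0 = ¾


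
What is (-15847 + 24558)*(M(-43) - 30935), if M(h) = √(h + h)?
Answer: -269474785 + 8711*I*√86 ≈ -2.6947e+8 + 80783.0*I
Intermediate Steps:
M(h) = √2*√h (M(h) = √(2*h) = √2*√h)
(-15847 + 24558)*(M(-43) - 30935) = (-15847 + 24558)*(√2*√(-43) - 30935) = 8711*(√2*(I*√43) - 30935) = 8711*(I*√86 - 30935) = 8711*(-30935 + I*√86) = -269474785 + 8711*I*√86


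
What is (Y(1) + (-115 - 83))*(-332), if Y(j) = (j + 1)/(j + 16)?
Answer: 1116848/17 ≈ 65697.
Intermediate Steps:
Y(j) = (1 + j)/(16 + j)
(Y(1) + (-115 - 83))*(-332) = ((1 + 1)/(16 + 1) + (-115 - 83))*(-332) = (2/17 - 198)*(-332) = -3364/17*(-332) = 1116848/17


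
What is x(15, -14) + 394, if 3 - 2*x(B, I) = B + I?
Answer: 395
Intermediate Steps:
x(B, I) = 3/2 - B/2 - I/2 (x(B, I) = 3/2 - (B + I)/2 = 3/2 + (-B/2 - I/2) = 3/2 - B/2 - I/2)
x(15, -14) + 394 = (3/2 - ½*15 - ½*(-14)) + 394 = (3/2 - 15/2 + 7) + 394 = 1 + 394 = 395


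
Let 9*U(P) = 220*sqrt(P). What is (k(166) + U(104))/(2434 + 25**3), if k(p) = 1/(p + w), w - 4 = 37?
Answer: 1/3738213 + 440*sqrt(26)/162531 ≈ 0.013804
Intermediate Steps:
w = 41 (w = 4 + 37 = 41)
k(p) = 1/(41 + p) (k(p) = 1/(p + 41) = 1/(41 + p))
U(P) = 220*sqrt(P)/9 (U(P) = (220*sqrt(P))/9 = 220*sqrt(P)/9)
(k(166) + U(104))/(2434 + 25**3) = (1/(41 + 166) + 220*sqrt(104)/9)/(2434 + 25**3) = (1/207 + 220*(2*sqrt(26))/9)/(2434 + 15625) = (1/207 + 440*sqrt(26)/9)/18059 = (1/207 + 440*sqrt(26)/9)*(1/18059) = 1/3738213 + 440*sqrt(26)/162531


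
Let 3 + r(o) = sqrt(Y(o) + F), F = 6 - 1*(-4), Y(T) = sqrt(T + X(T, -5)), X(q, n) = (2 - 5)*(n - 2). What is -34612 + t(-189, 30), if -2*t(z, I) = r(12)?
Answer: -69221/2 - sqrt(10 + sqrt(33))/2 ≈ -34613.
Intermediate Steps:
X(q, n) = 6 - 3*n (X(q, n) = -3*(-2 + n) = 6 - 3*n)
Y(T) = sqrt(21 + T) (Y(T) = sqrt(T + (6 - 3*(-5))) = sqrt(T + (6 + 15)) = sqrt(T + 21) = sqrt(21 + T))
F = 10 (F = 6 + 4 = 10)
r(o) = -3 + sqrt(10 + sqrt(21 + o)) (r(o) = -3 + sqrt(sqrt(21 + o) + 10) = -3 + sqrt(10 + sqrt(21 + o)))
t(z, I) = 3/2 - sqrt(10 + sqrt(33))/2 (t(z, I) = -(-3 + sqrt(10 + sqrt(21 + 12)))/2 = -(-3 + sqrt(10 + sqrt(33)))/2 = 3/2 - sqrt(10 + sqrt(33))/2)
-34612 + t(-189, 30) = -34612 + (3/2 - sqrt(10 + sqrt(33))/2) = -69221/2 - sqrt(10 + sqrt(33))/2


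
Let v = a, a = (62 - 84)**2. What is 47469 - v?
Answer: 46985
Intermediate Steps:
a = 484 (a = (-22)**2 = 484)
v = 484
47469 - v = 47469 - 1*484 = 47469 - 484 = 46985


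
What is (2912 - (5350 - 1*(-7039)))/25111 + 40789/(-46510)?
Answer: -1465027849/1167912610 ≈ -1.2544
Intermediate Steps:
(2912 - (5350 - 1*(-7039)))/25111 + 40789/(-46510) = (2912 - (5350 + 7039))*(1/25111) + 40789*(-1/46510) = (2912 - 1*12389)*(1/25111) - 40789/46510 = (2912 - 12389)*(1/25111) - 40789/46510 = -9477*1/25111 - 40789/46510 = -9477/25111 - 40789/46510 = -1465027849/1167912610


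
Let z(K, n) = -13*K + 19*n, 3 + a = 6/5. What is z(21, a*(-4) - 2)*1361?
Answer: -1185431/5 ≈ -2.3709e+5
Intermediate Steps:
a = -9/5 (a = -3 + 6/5 = -9/5 ≈ -1.8000)
z(21, a*(-4) - 2)*1361 = (-13*21 + 19*(-9/5*(-4) - 2))*1361 = (-273 + 19*(36/5 - 2))*1361 = (-273 + 19*(26/5))*1361 = (-273 + 494/5)*1361 = -871/5*1361 = -1185431/5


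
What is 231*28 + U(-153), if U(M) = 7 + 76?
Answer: 6551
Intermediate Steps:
U(M) = 83
231*28 + U(-153) = 231*28 + 83 = 6468 + 83 = 6551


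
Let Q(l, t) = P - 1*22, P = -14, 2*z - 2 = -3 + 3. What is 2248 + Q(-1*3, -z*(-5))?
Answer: 2212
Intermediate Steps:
z = 1 (z = 1 + (-3 + 3)/2 = 1 + (1/2)*0 = 1 + 0 = 1)
Q(l, t) = -36 (Q(l, t) = -14 - 1*22 = -14 - 22 = -36)
2248 + Q(-1*3, -z*(-5)) = 2248 - 36 = 2212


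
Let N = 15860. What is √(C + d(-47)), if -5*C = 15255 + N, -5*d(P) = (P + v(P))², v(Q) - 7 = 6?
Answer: I*√161355/5 ≈ 80.338*I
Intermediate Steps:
v(Q) = 13 (v(Q) = 7 + 6 = 13)
d(P) = -(13 + P)²/5 (d(P) = -(P + 13)²/5 = -(13 + P)²/5)
C = -6223 (C = -(15255 + 15860)/5 = -⅕*31115 = -6223)
√(C + d(-47)) = √(-6223 - (13 - 47)²/5) = √(-6223 - ⅕*(-34)²) = √(-6223 - ⅕*1156) = √(-6223 - 1156/5) = √(-32271/5) = I*√161355/5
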